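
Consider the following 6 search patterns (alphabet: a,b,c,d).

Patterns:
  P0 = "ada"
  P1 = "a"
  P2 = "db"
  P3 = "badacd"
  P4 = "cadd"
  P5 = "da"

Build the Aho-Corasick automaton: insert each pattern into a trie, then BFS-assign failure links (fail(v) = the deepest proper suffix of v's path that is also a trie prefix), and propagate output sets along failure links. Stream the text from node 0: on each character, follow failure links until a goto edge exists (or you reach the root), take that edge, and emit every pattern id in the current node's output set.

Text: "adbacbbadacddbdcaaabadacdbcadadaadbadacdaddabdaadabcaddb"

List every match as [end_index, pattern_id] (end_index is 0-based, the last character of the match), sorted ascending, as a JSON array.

Build automaton:
Trie nodes:
  0='ε' goto a→1 b→6 c→12 d→4
  1='a' goto d→2  ←P1
  2='ad' goto a→3
  3='ada' goto ·  ←P0
  4='d' goto a→16 b→5
  5='db' goto ·  ←P2
  6='b' goto a→7
  7='ba' goto d→8
  8='bad' goto a→9
  9='bada' goto c→10
  10='badac' goto d→11
  11='badacd' goto ·  ←P3
  12='c' goto a→13
  13='ca' goto d→14
  14='cad' goto d→15
  15='cadd' goto ·  ←P4
  16='da' goto ·  ←P5

BFS fail/out derivation:
  fail(1) 'a': from fail(0)=0 chase 'a': 0 ⇒ 0;  out={1}∪out(0)={1}
  fail(4) 'd': from fail(0)=0 chase 'd': 0 ⇒ 0;  out=∅∪out(0)=∅
  fail(6) 'b': from fail(0)=0 chase 'b': 0 ⇒ 0;  out=∅∪out(0)=∅
  fail(12) 'c': from fail(0)=0 chase 'c': 0 ⇒ 0;  out=∅∪out(0)=∅
  fail(2) 'ad': from fail(1)=0 chase 'd': 0 ⇒ 4;  out=∅∪out(4)=∅
  fail(5) 'db': from fail(4)=0 chase 'b': 0 ⇒ 6;  out={2}∪out(6)={2}
  fail(7) 'ba': from fail(6)=0 chase 'a': 0 ⇒ 1;  out=∅∪out(1)={1}
  fail(13) 'ca': from fail(12)=0 chase 'a': 0 ⇒ 1;  out=∅∪out(1)={1}
  fail(16) 'da': from fail(4)=0 chase 'a': 0 ⇒ 1;  out={5}∪out(1)={1,5}
  fail(3) 'ada': from fail(2)=4 chase 'a': 4 ⇒ 16;  out={0}∪out(16)={0,1,5}
  fail(8) 'bad': from fail(7)=1 chase 'd': 1 ⇒ 2;  out=∅∪out(2)=∅
  fail(14) 'cad': from fail(13)=1 chase 'd': 1 ⇒ 2;  out=∅∪out(2)=∅
  fail(9) 'bada': from fail(8)=2 chase 'a': 2 ⇒ 3;  out=∅∪out(3)={0,1,5}
  fail(15) 'cadd': from fail(14)=2 chase 'd': 2→4→0 ⇒ 4;  out={4}∪out(4)={4}
  fail(10) 'badac': from fail(9)=3 chase 'c': 3→16→1→0 ⇒ 12;  out=∅∪out(12)=∅
  fail(11) 'badacd': from fail(10)=12 chase 'd': 12→0 ⇒ 4;  out={3}∪out(4)={3}

Text stream:
i=0 'a': node 0→1  → match P1@[0:0]
i=1 'd': node 1→2
i=2 'b': node 2→5 (fail-walked)  → match P2@[1:2]
i=3 'a': node 5→7 (fail-walked)  → match P1@[3:3]
i=4 'c': node 7→12 (fail-walked)
i=5 'b': node 12→6 (fail-walked)
i=6 'b': node 6→6 (fail-walked)
i=7 'a': node 6→7  → match P1@[7:7]
i=8 'd': node 7→8
i=9 'a': node 8→9  → match P0@[7:9],P1@[9:9],P5@[8:9]
i=10 'c': node 9→10
i=11 'd': node 10→11  → match P3@[6:11]
i=12 'd': node 11→4 (fail-walked)
i=13 'b': node 4→5  → match P2@[12:13]
i=14 'd': node 5→4 (fail-walked)
i=15 'c': node 4→12 (fail-walked)
i=16 'a': node 12→13  → match P1@[16:16]
i=17 'a': node 13→1 (fail-walked)  → match P1@[17:17]
i=18 'a': node 1→1 (fail-walked)  → match P1@[18:18]
i=19 'b': node 1→6 (fail-walked)
i=20 'a': node 6→7  → match P1@[20:20]
i=21 'd': node 7→8
i=22 'a': node 8→9  → match P0@[20:22],P1@[22:22],P5@[21:22]
i=23 'c': node 9→10
i=24 'd': node 10→11  → match P3@[19:24]
i=25 'b': node 11→5 (fail-walked)  → match P2@[24:25]
i=26 'c': node 5→12 (fail-walked)
i=27 'a': node 12→13  → match P1@[27:27]
i=28 'd': node 13→14
i=29 'a': node 14→3 (fail-walked)  → match P0@[27:29],P1@[29:29],P5@[28:29]
i=30 'd': node 3→2 (fail-walked)
i=31 'a': node 2→3  → match P0@[29:31],P1@[31:31],P5@[30:31]
i=32 'a': node 3→1 (fail-walked)  → match P1@[32:32]
i=33 'd': node 1→2
i=34 'b': node 2→5 (fail-walked)  → match P2@[33:34]
i=35 'a': node 5→7 (fail-walked)  → match P1@[35:35]
i=36 'd': node 7→8
i=37 'a': node 8→9  → match P0@[35:37],P1@[37:37],P5@[36:37]
i=38 'c': node 9→10
i=39 'd': node 10→11  → match P3@[34:39]
i=40 'a': node 11→16 (fail-walked)  → match P1@[40:40],P5@[39:40]
i=41 'd': node 16→2 (fail-walked)
i=42 'd': node 2→4 (fail-walked)
i=43 'a': node 4→16  → match P1@[43:43],P5@[42:43]
i=44 'b': node 16→6 (fail-walked)
i=45 'd': node 6→4 (fail-walked)
i=46 'a': node 4→16  → match P1@[46:46],P5@[45:46]
i=47 'a': node 16→1 (fail-walked)  → match P1@[47:47]
i=48 'd': node 1→2
i=49 'a': node 2→3  → match P0@[47:49],P1@[49:49],P5@[48:49]
i=50 'b': node 3→6 (fail-walked)
i=51 'c': node 6→12 (fail-walked)
i=52 'a': node 12→13  → match P1@[52:52]
i=53 'd': node 13→14
i=54 'd': node 14→15  → match P4@[51:54]
i=55 'b': node 15→5 (fail-walked)  → match P2@[54:55]

Result: [[0,1],[2,2],[3,1],[7,1],[9,0],[9,1],[9,5],[11,3],[13,2],[16,1],[17,1],[18,1],[20,1],[22,0],[22,1],[22,5],[24,3],[25,2],[27,1],[29,0],[29,1],[29,5],[31,0],[31,1],[31,5],[32,1],[34,2],[35,1],[37,0],[37,1],[37,5],[39,3],[40,1],[40,5],[43,1],[43,5],[46,1],[46,5],[47,1],[49,0],[49,1],[49,5],[52,1],[54,4],[55,2]]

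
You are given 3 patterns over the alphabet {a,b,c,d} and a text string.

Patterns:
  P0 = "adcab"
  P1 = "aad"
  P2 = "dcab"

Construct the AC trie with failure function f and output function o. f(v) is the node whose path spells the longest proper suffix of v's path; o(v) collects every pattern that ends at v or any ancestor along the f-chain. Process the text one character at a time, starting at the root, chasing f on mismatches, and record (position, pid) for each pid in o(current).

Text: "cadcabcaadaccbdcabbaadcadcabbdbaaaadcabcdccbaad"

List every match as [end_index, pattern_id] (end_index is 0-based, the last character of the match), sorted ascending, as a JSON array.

Build automaton:
Trie nodes:
  n0 'ε': a→1 d→8
  n1 'a': a→6 d→2
  n2 'ad': c→3
  n3 'adc': a→4
  n4 'adca': b→5
  n5 'adcab': ·  ←P0
  n6 'aa': d→7
  n7 'aad': ·  ←P1
  n8 'd': c→9
  n9 'dc': a→10
  n10 'dca': b→11
  n11 'dcab': ·  ←P2

Failure links (BFS by depth):
  fail(1) 'a': from fail(0)=0 chase 'a': 0 ⇒ 0;  out=∅∪out(0)=∅
  fail(8) 'd': from fail(0)=0 chase 'd': 0 ⇒ 0;  out=∅∪out(0)=∅
  fail(2) 'ad': from fail(1)=0 chase 'd': 0 ⇒ 8;  out=∅∪out(8)=∅
  fail(6) 'aa': from fail(1)=0 chase 'a': 0 ⇒ 1;  out=∅∪out(1)=∅
  fail(9) 'dc': from fail(8)=0 chase 'c': 0 ⇒ 0;  out=∅∪out(0)=∅
  fail(3) 'adc': from fail(2)=8 chase 'c': 8 ⇒ 9;  out=∅∪out(9)=∅
  fail(7) 'aad': from fail(6)=1 chase 'd': 1 ⇒ 2;  out={1}∪out(2)={1}
  fail(10) 'dca': from fail(9)=0 chase 'a': 0 ⇒ 1;  out=∅∪out(1)=∅
  fail(4) 'adca': from fail(3)=9 chase 'a': 9 ⇒ 10;  out=∅∪out(10)=∅
  fail(11) 'dcab': from fail(10)=1 chase 'b': 1→0 ⇒ 0;  out={2}∪out(0)={2}
  fail(5) 'adcab': from fail(4)=10 chase 'b': 10 ⇒ 11;  out={0}∪out(11)={0,2}

Scan:
[0] read 'c'  n0⇒n0
[1] read 'a'  n0⇒n1
[2] read 'd'  n1⇒n2
[3] read 'c'  n2⇒n3
[4] read 'a'  n3⇒n4
[5] read 'b'  n4⇒n5  ** P0@[1:5],P2@[2:5]
[6] read 'c'  n5⇒n0 (via fail)
[7] read 'a'  n0⇒n1
[8] read 'a'  n1⇒n6
[9] read 'd'  n6⇒n7  ** P1@[7:9]
[10] read 'a'  n7⇒n1 (via fail)
[11] read 'c'  n1⇒n0 (via fail)
[12] read 'c'  n0⇒n0
[13] read 'b'  n0⇒n0
[14] read 'd'  n0⇒n8
[15] read 'c'  n8⇒n9
[16] read 'a'  n9⇒n10
[17] read 'b'  n10⇒n11  ** P2@[14:17]
[18] read 'b'  n11⇒n0 (via fail)
[19] read 'a'  n0⇒n1
[20] read 'a'  n1⇒n6
[21] read 'd'  n6⇒n7  ** P1@[19:21]
[22] read 'c'  n7⇒n3 (via fail)
[23] read 'a'  n3⇒n4
[24] read 'd'  n4⇒n2 (via fail)
[25] read 'c'  n2⇒n3
[26] read 'a'  n3⇒n4
[27] read 'b'  n4⇒n5  ** P0@[23:27],P2@[24:27]
[28] read 'b'  n5⇒n0 (via fail)
[29] read 'd'  n0⇒n8
[30] read 'b'  n8⇒n0 (via fail)
[31] read 'a'  n0⇒n1
[32] read 'a'  n1⇒n6
[33] read 'a'  n6⇒n6 (via fail)
[34] read 'a'  n6⇒n6 (via fail)
[35] read 'd'  n6⇒n7  ** P1@[33:35]
[36] read 'c'  n7⇒n3 (via fail)
[37] read 'a'  n3⇒n4
[38] read 'b'  n4⇒n5  ** P0@[34:38],P2@[35:38]
[39] read 'c'  n5⇒n0 (via fail)
[40] read 'd'  n0⇒n8
[41] read 'c'  n8⇒n9
[42] read 'c'  n9⇒n0 (via fail)
[43] read 'b'  n0⇒n0
[44] read 'a'  n0⇒n1
[45] read 'a'  n1⇒n6
[46] read 'd'  n6⇒n7  ** P1@[44:46]

Matches: [[5,0],[5,2],[9,1],[17,2],[21,1],[27,0],[27,2],[35,1],[38,0],[38,2],[46,1]]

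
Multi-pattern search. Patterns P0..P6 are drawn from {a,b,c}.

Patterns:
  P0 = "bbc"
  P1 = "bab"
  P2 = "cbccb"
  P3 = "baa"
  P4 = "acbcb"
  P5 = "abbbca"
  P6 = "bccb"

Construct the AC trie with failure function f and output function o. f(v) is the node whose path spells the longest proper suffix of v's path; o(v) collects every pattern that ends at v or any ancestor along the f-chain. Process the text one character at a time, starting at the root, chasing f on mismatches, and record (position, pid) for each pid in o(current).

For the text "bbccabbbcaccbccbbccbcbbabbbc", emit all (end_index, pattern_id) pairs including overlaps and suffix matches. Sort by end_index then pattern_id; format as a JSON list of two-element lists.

Build:
Trie nodes:
  n0 'ε': a→12 b→1 c→6
  n1 'b': a→4 b→2 c→22
  n2 'bb': c→3
  n3 'bbc': ·  ←P0
  n4 'ba': a→11 b→5
  n5 'bab': ·  ←P1
  n6 'c': b→7
  n7 'cb': c→8
  n8 'cbc': c→9
  n9 'cbcc': b→10
  n10 'cbccb': ·  ←P2
  n11 'baa': ·  ←P3
  n12 'a': b→17 c→13
  n13 'ac': b→14
  n14 'acb': c→15
  n15 'acbc': b→16
  n16 'acbcb': ·  ←P4
  n17 'ab': b→18
  n18 'abb': b→19
  n19 'abbb': c→20
  n20 'abbbc': a→21
  n21 'abbbca': ·  ←P5
  n22 'bc': c→23
  n23 'bcc': b→24
  n24 'bccb': ·  ←P6

BFS fail/out derivation:
  n1('b'): parent n0 fail=0; on 'b' 0 → fail=0;  out ∅∪∅=∅
  n6('c'): parent n0 fail=0; on 'c' 0 → fail=0;  out ∅∪∅=∅
  n12('a'): parent n0 fail=0; on 'a' 0 → fail=0;  out ∅∪∅=∅
  n2('bb'): parent n1 fail=0; on 'b' 0 → fail=1;  out ∅∪∅=∅
  n4('ba'): parent n1 fail=0; on 'a' 0 → fail=12;  out ∅∪∅=∅
  n7('cb'): parent n6 fail=0; on 'b' 0 → fail=1;  out ∅∪∅=∅
  n13('ac'): parent n12 fail=0; on 'c' 0 → fail=6;  out ∅∪∅=∅
  n17('ab'): parent n12 fail=0; on 'b' 0 → fail=1;  out ∅∪∅=∅
  n22('bc'): parent n1 fail=0; on 'c' 0 → fail=6;  out ∅∪∅=∅
  n3('bbc'): parent n2 fail=1; on 'c' 1 → fail=22;  out {0}∪∅={0}
  n5('bab'): parent n4 fail=12; on 'b' 12 → fail=17;  out {1}∪∅={1}
  n8('cbc'): parent n7 fail=1; on 'c' 1 → fail=22;  out ∅∪∅=∅
  n11('baa'): parent n4 fail=12; on 'a' 12→0 → fail=12;  out {3}∪∅={3}
  n14('acb'): parent n13 fail=6; on 'b' 6 → fail=7;  out ∅∪∅=∅
  n18('abb'): parent n17 fail=1; on 'b' 1 → fail=2;  out ∅∪∅=∅
  n23('bcc'): parent n22 fail=6; on 'c' 6→0 → fail=6;  out ∅∪∅=∅
  n9('cbcc'): parent n8 fail=22; on 'c' 22 → fail=23;  out ∅∪∅=∅
  n15('acbc'): parent n14 fail=7; on 'c' 7 → fail=8;  out ∅∪∅=∅
  n19('abbb'): parent n18 fail=2; on 'b' 2→1 → fail=2;  out ∅∪∅=∅
  n24('bccb'): parent n23 fail=6; on 'b' 6 → fail=7;  out {6}∪∅={6}
  n10('cbccb'): parent n9 fail=23; on 'b' 23 → fail=24;  out {2}∪{6}={2,6}
  n16('acbcb'): parent n15 fail=8; on 'b' 8→22→6 → fail=7;  out {4}∪∅={4}
  n20('abbbc'): parent n19 fail=2; on 'c' 2 → fail=3;  out ∅∪{0}={0}
  n21('abbbca'): parent n20 fail=3; on 'a' 3→22→6→0 → fail=12;  out {5}∪∅={5}

Text stream:
[0] read 'b'  n0⇒n1
[1] read 'b'  n1⇒n2
[2] read 'c'  n2⇒n3  ** P0@[0:2]
[3] read 'c'  n3⇒n23 (fail-walked)
[4] read 'a'  n23⇒n12 (fail-walked)
[5] read 'b'  n12⇒n17
[6] read 'b'  n17⇒n18
[7] read 'b'  n18⇒n19
[8] read 'c'  n19⇒n20  ** P0@[6:8]
[9] read 'a'  n20⇒n21  ** P5@[4:9]
[10] read 'c'  n21⇒n13 (fail-walked)
[11] read 'c'  n13⇒n6 (fail-walked)
[12] read 'b'  n6⇒n7
[13] read 'c'  n7⇒n8
[14] read 'c'  n8⇒n9
[15] read 'b'  n9⇒n10  ** P2@[11:15],P6@[12:15]
[16] read 'b'  n10⇒n2 (fail-walked)
[17] read 'c'  n2⇒n3  ** P0@[15:17]
[18] read 'c'  n3⇒n23 (fail-walked)
[19] read 'b'  n23⇒n24  ** P6@[16:19]
[20] read 'c'  n24⇒n8 (fail-walked)
[21] read 'b'  n8⇒n7 (fail-walked)
[22] read 'b'  n7⇒n2 (fail-walked)
[23] read 'a'  n2⇒n4 (fail-walked)
[24] read 'b'  n4⇒n5  ** P1@[22:24]
[25] read 'b'  n5⇒n18 (fail-walked)
[26] read 'b'  n18⇒n19
[27] read 'c'  n19⇒n20  ** P0@[25:27]

Result: [[2,0],[8,0],[9,5],[15,2],[15,6],[17,0],[19,6],[24,1],[27,0]]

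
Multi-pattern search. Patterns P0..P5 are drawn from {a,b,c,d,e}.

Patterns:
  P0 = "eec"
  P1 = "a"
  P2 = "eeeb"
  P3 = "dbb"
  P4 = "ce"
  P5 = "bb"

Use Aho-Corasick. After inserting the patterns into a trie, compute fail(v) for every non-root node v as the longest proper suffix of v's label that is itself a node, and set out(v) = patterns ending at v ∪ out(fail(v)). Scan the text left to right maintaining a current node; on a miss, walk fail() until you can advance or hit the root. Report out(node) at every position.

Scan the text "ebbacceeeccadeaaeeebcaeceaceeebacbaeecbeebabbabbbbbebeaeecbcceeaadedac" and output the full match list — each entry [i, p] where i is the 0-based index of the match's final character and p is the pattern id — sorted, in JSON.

Build:
Trie nodes:
  0='ε' goto a→4 b→12 c→10 d→7 e→1
  1='e' goto e→2
  2='ee' goto c→3 e→5
  3='eec' goto ·  ←P0
  4='a' goto ·  ←P1
  5='eee' goto b→6
  6='eeeb' goto ·  ←P2
  7='d' goto b→8
  8='db' goto b→9
  9='dbb' goto ·  ←P3
  10='c' goto e→11
  11='ce' goto ·  ←P4
  12='b' goto b→13
  13='bb' goto ·  ←P5

BFS fail/out derivation:
  fail(1) 'e': from fail(0)=0 chase 'e': 0 ⇒ 0;  out=∅∪out(0)=∅
  fail(4) 'a': from fail(0)=0 chase 'a': 0 ⇒ 0;  out={1}∪out(0)={1}
  fail(7) 'd': from fail(0)=0 chase 'd': 0 ⇒ 0;  out=∅∪out(0)=∅
  fail(10) 'c': from fail(0)=0 chase 'c': 0 ⇒ 0;  out=∅∪out(0)=∅
  fail(12) 'b': from fail(0)=0 chase 'b': 0 ⇒ 0;  out=∅∪out(0)=∅
  fail(2) 'ee': from fail(1)=0 chase 'e': 0 ⇒ 1;  out=∅∪out(1)=∅
  fail(8) 'db': from fail(7)=0 chase 'b': 0 ⇒ 12;  out=∅∪out(12)=∅
  fail(11) 'ce': from fail(10)=0 chase 'e': 0 ⇒ 1;  out={4}∪out(1)={4}
  fail(13) 'bb': from fail(12)=0 chase 'b': 0 ⇒ 12;  out={5}∪out(12)={5}
  fail(3) 'eec': from fail(2)=1 chase 'c': 1→0 ⇒ 10;  out={0}∪out(10)={0}
  fail(5) 'eee': from fail(2)=1 chase 'e': 1 ⇒ 2;  out=∅∪out(2)=∅
  fail(9) 'dbb': from fail(8)=12 chase 'b': 12 ⇒ 13;  out={3}∪out(13)={3,5}
  fail(6) 'eeeb': from fail(5)=2 chase 'b': 2→1→0 ⇒ 12;  out={2}∪out(12)={2}

Run:
i=0 'e': node 0→1
i=1 'b': node 1→12 (fail-walked)
i=2 'b': node 12→13  → match P5@[1:2]
i=3 'a': node 13→4 (fail-walked)  → match P1@[3:3]
i=4 'c': node 4→10 (fail-walked)
i=5 'c': node 10→10 (fail-walked)
i=6 'e': node 10→11  → match P4@[5:6]
i=7 'e': node 11→2 (fail-walked)
i=8 'e': node 2→5
i=9 'c': node 5→3 (fail-walked)  → match P0@[7:9]
i=10 'c': node 3→10 (fail-walked)
i=11 'a': node 10→4 (fail-walked)  → match P1@[11:11]
i=12 'd': node 4→7 (fail-walked)
i=13 'e': node 7→1 (fail-walked)
i=14 'a': node 1→4 (fail-walked)  → match P1@[14:14]
i=15 'a': node 4→4 (fail-walked)  → match P1@[15:15]
i=16 'e': node 4→1 (fail-walked)
i=17 'e': node 1→2
i=18 'e': node 2→5
i=19 'b': node 5→6  → match P2@[16:19]
i=20 'c': node 6→10 (fail-walked)
i=21 'a': node 10→4 (fail-walked)  → match P1@[21:21]
i=22 'e': node 4→1 (fail-walked)
i=23 'c': node 1→10 (fail-walked)
i=24 'e': node 10→11  → match P4@[23:24]
i=25 'a': node 11→4 (fail-walked)  → match P1@[25:25]
i=26 'c': node 4→10 (fail-walked)
i=27 'e': node 10→11  → match P4@[26:27]
i=28 'e': node 11→2 (fail-walked)
i=29 'e': node 2→5
i=30 'b': node 5→6  → match P2@[27:30]
i=31 'a': node 6→4 (fail-walked)  → match P1@[31:31]
i=32 'c': node 4→10 (fail-walked)
i=33 'b': node 10→12 (fail-walked)
i=34 'a': node 12→4 (fail-walked)  → match P1@[34:34]
i=35 'e': node 4→1 (fail-walked)
i=36 'e': node 1→2
i=37 'c': node 2→3  → match P0@[35:37]
i=38 'b': node 3→12 (fail-walked)
i=39 'e': node 12→1 (fail-walked)
i=40 'e': node 1→2
i=41 'b': node 2→12 (fail-walked)
i=42 'a': node 12→4 (fail-walked)  → match P1@[42:42]
i=43 'b': node 4→12 (fail-walked)
i=44 'b': node 12→13  → match P5@[43:44]
i=45 'a': node 13→4 (fail-walked)  → match P1@[45:45]
i=46 'b': node 4→12 (fail-walked)
i=47 'b': node 12→13  → match P5@[46:47]
i=48 'b': node 13→13 (fail-walked)  → match P5@[47:48]
i=49 'b': node 13→13 (fail-walked)  → match P5@[48:49]
i=50 'b': node 13→13 (fail-walked)  → match P5@[49:50]
i=51 'e': node 13→1 (fail-walked)
i=52 'b': node 1→12 (fail-walked)
i=53 'e': node 12→1 (fail-walked)
i=54 'a': node 1→4 (fail-walked)  → match P1@[54:54]
i=55 'e': node 4→1 (fail-walked)
i=56 'e': node 1→2
i=57 'c': node 2→3  → match P0@[55:57]
i=58 'b': node 3→12 (fail-walked)
i=59 'c': node 12→10 (fail-walked)
i=60 'c': node 10→10 (fail-walked)
i=61 'e': node 10→11  → match P4@[60:61]
i=62 'e': node 11→2 (fail-walked)
i=63 'a': node 2→4 (fail-walked)  → match P1@[63:63]
i=64 'a': node 4→4 (fail-walked)  → match P1@[64:64]
i=65 'd': node 4→7 (fail-walked)
i=66 'e': node 7→1 (fail-walked)
i=67 'd': node 1→7 (fail-walked)
i=68 'a': node 7→4 (fail-walked)  → match P1@[68:68]
i=69 'c': node 4→10 (fail-walked)

All matches (sorted): [[2,5],[3,1],[6,4],[9,0],[11,1],[14,1],[15,1],[19,2],[21,1],[24,4],[25,1],[27,4],[30,2],[31,1],[34,1],[37,0],[42,1],[44,5],[45,1],[47,5],[48,5],[49,5],[50,5],[54,1],[57,0],[61,4],[63,1],[64,1],[68,1]]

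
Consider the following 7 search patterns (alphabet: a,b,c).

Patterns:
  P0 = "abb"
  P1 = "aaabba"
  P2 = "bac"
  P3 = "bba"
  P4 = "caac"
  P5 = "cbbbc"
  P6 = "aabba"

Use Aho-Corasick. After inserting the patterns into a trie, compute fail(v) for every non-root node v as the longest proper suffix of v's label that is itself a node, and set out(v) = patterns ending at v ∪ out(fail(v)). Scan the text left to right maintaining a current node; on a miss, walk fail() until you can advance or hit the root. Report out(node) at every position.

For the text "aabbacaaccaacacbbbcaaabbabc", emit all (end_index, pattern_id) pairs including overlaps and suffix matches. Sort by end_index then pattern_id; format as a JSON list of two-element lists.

Construct AC machine:
Trie nodes:
  0='ε' goto a→1 b→9 c→14
  1='a' goto a→4 b→2
  2='ab' goto b→3
  3='abb' goto ·  [P0 ends]
  4='aa' goto a→5 b→22
  5='aaa' goto b→6
  6='aaab' goto b→7
  7='aaabb' goto a→8
  8='aaabba' goto ·  [P1 ends]
  9='b' goto a→10 b→12
  10='ba' goto c→11
  11='bac' goto ·  [P2 ends]
  12='bb' goto a→13
  13='bba' goto ·  [P3 ends]
  14='c' goto a→15 b→18
  15='ca' goto a→16
  16='caa' goto c→17
  17='caac' goto ·  [P4 ends]
  18='cb' goto b→19
  19='cbb' goto b→20
  20='cbbb' goto c→21
  21='cbbbc' goto ·  [P5 ends]
  22='aab' goto b→23
  23='aabb' goto a→24
  24='aabba' goto ·  [P6 ends]

Failure links (BFS by depth):
  n1('a'): parent n0 fail=0; on 'a' 0 → fail=0;  out ∅∪∅=∅
  n9('b'): parent n0 fail=0; on 'b' 0 → fail=0;  out ∅∪∅=∅
  n14('c'): parent n0 fail=0; on 'c' 0 → fail=0;  out ∅∪∅=∅
  n2('ab'): parent n1 fail=0; on 'b' 0 → fail=9;  out ∅∪∅=∅
  n4('aa'): parent n1 fail=0; on 'a' 0 → fail=1;  out ∅∪∅=∅
  n10('ba'): parent n9 fail=0; on 'a' 0 → fail=1;  out ∅∪∅=∅
  n12('bb'): parent n9 fail=0; on 'b' 0 → fail=9;  out ∅∪∅=∅
  n15('ca'): parent n14 fail=0; on 'a' 0 → fail=1;  out ∅∪∅=∅
  n18('cb'): parent n14 fail=0; on 'b' 0 → fail=9;  out ∅∪∅=∅
  n3('abb'): parent n2 fail=9; on 'b' 9 → fail=12;  out {0}∪∅={0}
  n5('aaa'): parent n4 fail=1; on 'a' 1 → fail=4;  out ∅∪∅=∅
  n11('bac'): parent n10 fail=1; on 'c' 1→0 → fail=14;  out {2}∪∅={2}
  n13('bba'): parent n12 fail=9; on 'a' 9 → fail=10;  out {3}∪∅={3}
  n16('caa'): parent n15 fail=1; on 'a' 1 → fail=4;  out ∅∪∅=∅
  n19('cbb'): parent n18 fail=9; on 'b' 9 → fail=12;  out ∅∪∅=∅
  n22('aab'): parent n4 fail=1; on 'b' 1 → fail=2;  out ∅∪∅=∅
  n6('aaab'): parent n5 fail=4; on 'b' 4 → fail=22;  out ∅∪∅=∅
  n17('caac'): parent n16 fail=4; on 'c' 4→1→0 → fail=14;  out {4}∪∅={4}
  n20('cbbb'): parent n19 fail=12; on 'b' 12→9 → fail=12;  out ∅∪∅=∅
  n23('aabb'): parent n22 fail=2; on 'b' 2 → fail=3;  out ∅∪{0}={0}
  n7('aaabb'): parent n6 fail=22; on 'b' 22 → fail=23;  out ∅∪{0}={0}
  n21('cbbbc'): parent n20 fail=12; on 'c' 12→9→0 → fail=14;  out {5}∪∅={5}
  n24('aabba'): parent n23 fail=3; on 'a' 3→12 → fail=13;  out {6}∪{3}={3,6}
  n8('aaabba'): parent n7 fail=23; on 'a' 23 → fail=24;  out {1}∪{3,6}={1,3,6}

Text stream:
i=0 'a': node 0→1
i=1 'a': node 1→4
i=2 'b': node 4→22
i=3 'b': node 22→23  ** P0@[1:3]
i=4 'a': node 23→24  ** P3@[2:4],P6@[0:4]
i=5 'c': node 24→11 (via fail)  ** P2@[3:5]
i=6 'a': node 11→15 (via fail)
i=7 'a': node 15→16
i=8 'c': node 16→17  ** P4@[5:8]
i=9 'c': node 17→14 (via fail)
i=10 'a': node 14→15
i=11 'a': node 15→16
i=12 'c': node 16→17  ** P4@[9:12]
i=13 'a': node 17→15 (via fail)
i=14 'c': node 15→14 (via fail)
i=15 'b': node 14→18
i=16 'b': node 18→19
i=17 'b': node 19→20
i=18 'c': node 20→21  ** P5@[14:18]
i=19 'a': node 21→15 (via fail)
i=20 'a': node 15→16
i=21 'a': node 16→5 (via fail)
i=22 'b': node 5→6
i=23 'b': node 6→7  ** P0@[21:23]
i=24 'a': node 7→8  ** P1@[19:24],P3@[22:24],P6@[20:24]
i=25 'b': node 8→2 (via fail)
i=26 'c': node 2→14 (via fail)

Matches: [[3,0],[4,3],[4,6],[5,2],[8,4],[12,4],[18,5],[23,0],[24,1],[24,3],[24,6]]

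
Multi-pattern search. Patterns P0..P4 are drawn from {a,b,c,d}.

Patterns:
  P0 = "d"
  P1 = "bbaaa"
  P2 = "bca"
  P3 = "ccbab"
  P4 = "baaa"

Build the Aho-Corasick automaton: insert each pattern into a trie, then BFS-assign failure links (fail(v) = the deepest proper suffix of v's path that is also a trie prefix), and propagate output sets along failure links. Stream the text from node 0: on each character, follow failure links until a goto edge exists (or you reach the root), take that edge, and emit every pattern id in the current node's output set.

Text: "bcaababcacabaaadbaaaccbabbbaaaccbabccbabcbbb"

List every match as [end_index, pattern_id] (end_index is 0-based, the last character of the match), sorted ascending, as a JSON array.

Construct AC machine:
Trie (insert patterns):
  n0 'ε': b→2 c→9 d→1
  n1 'd': ·  [P0 ends]
  n2 'b': a→14 b→3 c→7
  n3 'bb': a→4
  n4 'bba': a→5
  n5 'bbaa': a→6
  n6 'bbaaa': ·  [P1 ends]
  n7 'bc': a→8
  n8 'bca': ·  [P2 ends]
  n9 'c': c→10
  n10 'cc': b→11
  n11 'ccb': a→12
  n12 'ccba': b→13
  n13 'ccbab': ·  [P3 ends]
  n14 'ba': a→15
  n15 'baa': a→16
  n16 'baaa': ·  [P4 ends]

BFS fail/out derivation:
  fail(1) 'd': from fail(0)=0 chase 'd': 0 ⇒ 0;  out={0}∪out(0)={0}
  fail(2) 'b': from fail(0)=0 chase 'b': 0 ⇒ 0;  out=∅∪out(0)=∅
  fail(9) 'c': from fail(0)=0 chase 'c': 0 ⇒ 0;  out=∅∪out(0)=∅
  fail(3) 'bb': from fail(2)=0 chase 'b': 0 ⇒ 2;  out=∅∪out(2)=∅
  fail(7) 'bc': from fail(2)=0 chase 'c': 0 ⇒ 9;  out=∅∪out(9)=∅
  fail(10) 'cc': from fail(9)=0 chase 'c': 0 ⇒ 9;  out=∅∪out(9)=∅
  fail(14) 'ba': from fail(2)=0 chase 'a': 0 ⇒ 0;  out=∅∪out(0)=∅
  fail(4) 'bba': from fail(3)=2 chase 'a': 2 ⇒ 14;  out=∅∪out(14)=∅
  fail(8) 'bca': from fail(7)=9 chase 'a': 9→0 ⇒ 0;  out={2}∪out(0)={2}
  fail(11) 'ccb': from fail(10)=9 chase 'b': 9→0 ⇒ 2;  out=∅∪out(2)=∅
  fail(15) 'baa': from fail(14)=0 chase 'a': 0 ⇒ 0;  out=∅∪out(0)=∅
  fail(5) 'bbaa': from fail(4)=14 chase 'a': 14 ⇒ 15;  out=∅∪out(15)=∅
  fail(12) 'ccba': from fail(11)=2 chase 'a': 2 ⇒ 14;  out=∅∪out(14)=∅
  fail(16) 'baaa': from fail(15)=0 chase 'a': 0 ⇒ 0;  out={4}∪out(0)={4}
  fail(6) 'bbaaa': from fail(5)=15 chase 'a': 15 ⇒ 16;  out={1}∪out(16)={1,4}
  fail(13) 'ccbab': from fail(12)=14 chase 'b': 14→0 ⇒ 2;  out={3}∪out(2)={3}

Scan:
i=0 'b': node 0→2
i=1 'c': node 2→7
i=2 'a': node 7→8  ** P2@[0:2]
i=3 'a': node 8→0 (fail-walked)
i=4 'b': node 0→2
i=5 'a': node 2→14
i=6 'b': node 14→2 (fail-walked)
i=7 'c': node 2→7
i=8 'a': node 7→8  ** P2@[6:8]
i=9 'c': node 8→9 (fail-walked)
i=10 'a': node 9→0 (fail-walked)
i=11 'b': node 0→2
i=12 'a': node 2→14
i=13 'a': node 14→15
i=14 'a': node 15→16  ** P4@[11:14]
i=15 'd': node 16→1 (fail-walked)  ** P0@[15:15]
i=16 'b': node 1→2 (fail-walked)
i=17 'a': node 2→14
i=18 'a': node 14→15
i=19 'a': node 15→16  ** P4@[16:19]
i=20 'c': node 16→9 (fail-walked)
i=21 'c': node 9→10
i=22 'b': node 10→11
i=23 'a': node 11→12
i=24 'b': node 12→13  ** P3@[20:24]
i=25 'b': node 13→3 (fail-walked)
i=26 'b': node 3→3 (fail-walked)
i=27 'a': node 3→4
i=28 'a': node 4→5
i=29 'a': node 5→6  ** P1@[25:29],P4@[26:29]
i=30 'c': node 6→9 (fail-walked)
i=31 'c': node 9→10
i=32 'b': node 10→11
i=33 'a': node 11→12
i=34 'b': node 12→13  ** P3@[30:34]
i=35 'c': node 13→7 (fail-walked)
i=36 'c': node 7→10 (fail-walked)
i=37 'b': node 10→11
i=38 'a': node 11→12
i=39 'b': node 12→13  ** P3@[35:39]
i=40 'c': node 13→7 (fail-walked)
i=41 'b': node 7→2 (fail-walked)
i=42 'b': node 2→3
i=43 'b': node 3→3 (fail-walked)

Matches: [[2,2],[8,2],[14,4],[15,0],[19,4],[24,3],[29,1],[29,4],[34,3],[39,3]]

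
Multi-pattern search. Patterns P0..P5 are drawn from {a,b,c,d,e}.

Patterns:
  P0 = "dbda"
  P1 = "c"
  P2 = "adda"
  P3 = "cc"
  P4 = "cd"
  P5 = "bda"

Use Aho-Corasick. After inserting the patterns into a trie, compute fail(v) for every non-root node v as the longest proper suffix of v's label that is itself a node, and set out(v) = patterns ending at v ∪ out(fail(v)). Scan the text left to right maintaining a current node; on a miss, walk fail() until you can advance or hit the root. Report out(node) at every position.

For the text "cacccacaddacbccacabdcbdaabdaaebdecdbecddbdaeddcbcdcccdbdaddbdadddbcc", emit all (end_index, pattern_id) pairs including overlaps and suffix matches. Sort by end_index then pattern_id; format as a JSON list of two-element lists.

Build automaton:
Trie (insert patterns):
  0='ε' goto a→6 b→12 c→5 d→1
  1='d' goto b→2
  2='db' goto d→3
  3='dbd' goto a→4
  4='dbda' goto ·  ←P0
  5='c' goto c→10 d→11  ←P1
  6='a' goto d→7
  7='ad' goto d→8
  8='add' goto a→9
  9='adda' goto ·  ←P2
  10='cc' goto ·  ←P3
  11='cd' goto ·  ←P4
  12='b' goto d→13
  13='bd' goto a→14
  14='bda' goto ·  ←P5

Failure links (BFS by depth):
  n1('d'): parent n0 fail=0; on 'd' 0 → fail=0;  out ∅∪∅=∅
  n5('c'): parent n0 fail=0; on 'c' 0 → fail=0;  out {1}∪∅={1}
  n6('a'): parent n0 fail=0; on 'a' 0 → fail=0;  out ∅∪∅=∅
  n12('b'): parent n0 fail=0; on 'b' 0 → fail=0;  out ∅∪∅=∅
  n2('db'): parent n1 fail=0; on 'b' 0 → fail=12;  out ∅∪∅=∅
  n7('ad'): parent n6 fail=0; on 'd' 0 → fail=1;  out ∅∪∅=∅
  n10('cc'): parent n5 fail=0; on 'c' 0 → fail=5;  out {3}∪{1}={1,3}
  n11('cd'): parent n5 fail=0; on 'd' 0 → fail=1;  out {4}∪∅={4}
  n13('bd'): parent n12 fail=0; on 'd' 0 → fail=1;  out ∅∪∅=∅
  n3('dbd'): parent n2 fail=12; on 'd' 12 → fail=13;  out ∅∪∅=∅
  n8('add'): parent n7 fail=1; on 'd' 1→0 → fail=1;  out ∅∪∅=∅
  n14('bda'): parent n13 fail=1; on 'a' 1→0 → fail=6;  out {5}∪∅={5}
  n4('dbda'): parent n3 fail=13; on 'a' 13 → fail=14;  out {0}∪{5}={0,5}
  n9('adda'): parent n8 fail=1; on 'a' 1→0 → fail=6;  out {2}∪∅={2}

Scan:
i=0 'c': node 0→5  ** P1@[0:0]
i=1 'a': node 5→6 (fail-walked)
i=2 'c': node 6→5 (fail-walked)  ** P1@[2:2]
i=3 'c': node 5→10  ** P1@[3:3],P3@[2:3]
i=4 'c': node 10→10 (fail-walked)  ** P1@[4:4],P3@[3:4]
i=5 'a': node 10→6 (fail-walked)
i=6 'c': node 6→5 (fail-walked)  ** P1@[6:6]
i=7 'a': node 5→6 (fail-walked)
i=8 'd': node 6→7
i=9 'd': node 7→8
i=10 'a': node 8→9  ** P2@[7:10]
i=11 'c': node 9→5 (fail-walked)  ** P1@[11:11]
i=12 'b': node 5→12 (fail-walked)
i=13 'c': node 12→5 (fail-walked)  ** P1@[13:13]
i=14 'c': node 5→10  ** P1@[14:14],P3@[13:14]
i=15 'a': node 10→6 (fail-walked)
i=16 'c': node 6→5 (fail-walked)  ** P1@[16:16]
i=17 'a': node 5→6 (fail-walked)
i=18 'b': node 6→12 (fail-walked)
i=19 'd': node 12→13
i=20 'c': node 13→5 (fail-walked)  ** P1@[20:20]
i=21 'b': node 5→12 (fail-walked)
i=22 'd': node 12→13
i=23 'a': node 13→14  ** P5@[21:23]
i=24 'a': node 14→6 (fail-walked)
i=25 'b': node 6→12 (fail-walked)
i=26 'd': node 12→13
i=27 'a': node 13→14  ** P5@[25:27]
i=28 'a': node 14→6 (fail-walked)
i=29 'e': node 6→0 (fail-walked)
i=30 'b': node 0→12
i=31 'd': node 12→13
i=32 'e': node 13→0 (fail-walked)
i=33 'c': node 0→5  ** P1@[33:33]
i=34 'd': node 5→11  ** P4@[33:34]
i=35 'b': node 11→2 (fail-walked)
i=36 'e': node 2→0 (fail-walked)
i=37 'c': node 0→5  ** P1@[37:37]
i=38 'd': node 5→11  ** P4@[37:38]
i=39 'd': node 11→1 (fail-walked)
i=40 'b': node 1→2
i=41 'd': node 2→3
i=42 'a': node 3→4  ** P0@[39:42],P5@[40:42]
i=43 'e': node 4→0 (fail-walked)
i=44 'd': node 0→1
i=45 'd': node 1→1 (fail-walked)
i=46 'c': node 1→5 (fail-walked)  ** P1@[46:46]
i=47 'b': node 5→12 (fail-walked)
i=48 'c': node 12→5 (fail-walked)  ** P1@[48:48]
i=49 'd': node 5→11  ** P4@[48:49]
i=50 'c': node 11→5 (fail-walked)  ** P1@[50:50]
i=51 'c': node 5→10  ** P1@[51:51],P3@[50:51]
i=52 'c': node 10→10 (fail-walked)  ** P1@[52:52],P3@[51:52]
i=53 'd': node 10→11 (fail-walked)  ** P4@[52:53]
i=54 'b': node 11→2 (fail-walked)
i=55 'd': node 2→3
i=56 'a': node 3→4  ** P0@[53:56],P5@[54:56]
i=57 'd': node 4→7 (fail-walked)
i=58 'd': node 7→8
i=59 'b': node 8→2 (fail-walked)
i=60 'd': node 2→3
i=61 'a': node 3→4  ** P0@[58:61],P5@[59:61]
i=62 'd': node 4→7 (fail-walked)
i=63 'd': node 7→8
i=64 'd': node 8→1 (fail-walked)
i=65 'b': node 1→2
i=66 'c': node 2→5 (fail-walked)  ** P1@[66:66]
i=67 'c': node 5→10  ** P1@[67:67],P3@[66:67]

Result: [[0,1],[2,1],[3,1],[3,3],[4,1],[4,3],[6,1],[10,2],[11,1],[13,1],[14,1],[14,3],[16,1],[20,1],[23,5],[27,5],[33,1],[34,4],[37,1],[38,4],[42,0],[42,5],[46,1],[48,1],[49,4],[50,1],[51,1],[51,3],[52,1],[52,3],[53,4],[56,0],[56,5],[61,0],[61,5],[66,1],[67,1],[67,3]]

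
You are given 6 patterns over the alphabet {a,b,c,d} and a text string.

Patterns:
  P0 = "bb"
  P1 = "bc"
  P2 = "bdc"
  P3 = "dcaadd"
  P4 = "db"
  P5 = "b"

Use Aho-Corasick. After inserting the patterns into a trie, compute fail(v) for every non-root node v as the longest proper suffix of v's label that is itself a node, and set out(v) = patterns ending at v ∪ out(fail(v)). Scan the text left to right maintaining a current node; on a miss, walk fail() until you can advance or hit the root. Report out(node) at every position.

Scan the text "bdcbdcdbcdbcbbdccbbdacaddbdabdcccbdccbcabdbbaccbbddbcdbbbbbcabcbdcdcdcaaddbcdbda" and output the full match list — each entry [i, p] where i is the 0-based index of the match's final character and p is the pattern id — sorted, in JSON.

Construct AC machine:
Trie nodes:
  n0 'ε': b→1 d→6
  n1 'b': b→2 c→3 d→4  ←P5
  n2 'bb': ·  ←P0
  n3 'bc': ·  ←P1
  n4 'bd': c→5
  n5 'bdc': ·  ←P2
  n6 'd': b→12 c→7
  n7 'dc': a→8
  n8 'dca': a→9
  n9 'dcaa': d→10
  n10 'dcaad': d→11
  n11 'dcaadd': ·  ←P3
  n12 'db': ·  ←P4

BFS fail/out derivation:
  fail(1) 'b': from fail(0)=0 chase 'b': 0 ⇒ 0;  out={5}∪out(0)={5}
  fail(6) 'd': from fail(0)=0 chase 'd': 0 ⇒ 0;  out=∅∪out(0)=∅
  fail(2) 'bb': from fail(1)=0 chase 'b': 0 ⇒ 1;  out={0}∪out(1)={0,5}
  fail(3) 'bc': from fail(1)=0 chase 'c': 0 ⇒ 0;  out={1}∪out(0)={1}
  fail(4) 'bd': from fail(1)=0 chase 'd': 0 ⇒ 6;  out=∅∪out(6)=∅
  fail(7) 'dc': from fail(6)=0 chase 'c': 0 ⇒ 0;  out=∅∪out(0)=∅
  fail(12) 'db': from fail(6)=0 chase 'b': 0 ⇒ 1;  out={4}∪out(1)={4,5}
  fail(5) 'bdc': from fail(4)=6 chase 'c': 6 ⇒ 7;  out={2}∪out(7)={2}
  fail(8) 'dca': from fail(7)=0 chase 'a': 0 ⇒ 0;  out=∅∪out(0)=∅
  fail(9) 'dcaa': from fail(8)=0 chase 'a': 0 ⇒ 0;  out=∅∪out(0)=∅
  fail(10) 'dcaad': from fail(9)=0 chase 'd': 0 ⇒ 6;  out=∅∪out(6)=∅
  fail(11) 'dcaadd': from fail(10)=6 chase 'd': 6→0 ⇒ 6;  out={3}∪out(6)={3}

Scan:
[0] read 'b'  n0⇒n1  ** P5@[0:0]
[1] read 'd'  n1⇒n4
[2] read 'c'  n4⇒n5  ** P2@[0:2]
[3] read 'b'  n5⇒n1 (via fail)  ** P5@[3:3]
[4] read 'd'  n1⇒n4
[5] read 'c'  n4⇒n5  ** P2@[3:5]
[6] read 'd'  n5⇒n6 (via fail)
[7] read 'b'  n6⇒n12  ** P4@[6:7],P5@[7:7]
[8] read 'c'  n12⇒n3 (via fail)  ** P1@[7:8]
[9] read 'd'  n3⇒n6 (via fail)
[10] read 'b'  n6⇒n12  ** P4@[9:10],P5@[10:10]
[11] read 'c'  n12⇒n3 (via fail)  ** P1@[10:11]
[12] read 'b'  n3⇒n1 (via fail)  ** P5@[12:12]
[13] read 'b'  n1⇒n2  ** P0@[12:13],P5@[13:13]
[14] read 'd'  n2⇒n4 (via fail)
[15] read 'c'  n4⇒n5  ** P2@[13:15]
[16] read 'c'  n5⇒n0 (via fail)
[17] read 'b'  n0⇒n1  ** P5@[17:17]
[18] read 'b'  n1⇒n2  ** P0@[17:18],P5@[18:18]
[19] read 'd'  n2⇒n4 (via fail)
[20] read 'a'  n4⇒n0 (via fail)
[21] read 'c'  n0⇒n0
[22] read 'a'  n0⇒n0
[23] read 'd'  n0⇒n6
[24] read 'd'  n6⇒n6 (via fail)
[25] read 'b'  n6⇒n12  ** P4@[24:25],P5@[25:25]
[26] read 'd'  n12⇒n4 (via fail)
[27] read 'a'  n4⇒n0 (via fail)
[28] read 'b'  n0⇒n1  ** P5@[28:28]
[29] read 'd'  n1⇒n4
[30] read 'c'  n4⇒n5  ** P2@[28:30]
[31] read 'c'  n5⇒n0 (via fail)
[32] read 'c'  n0⇒n0
[33] read 'b'  n0⇒n1  ** P5@[33:33]
[34] read 'd'  n1⇒n4
[35] read 'c'  n4⇒n5  ** P2@[33:35]
[36] read 'c'  n5⇒n0 (via fail)
[37] read 'b'  n0⇒n1  ** P5@[37:37]
[38] read 'c'  n1⇒n3  ** P1@[37:38]
[39] read 'a'  n3⇒n0 (via fail)
[40] read 'b'  n0⇒n1  ** P5@[40:40]
[41] read 'd'  n1⇒n4
[42] read 'b'  n4⇒n12 (via fail)  ** P4@[41:42],P5@[42:42]
[43] read 'b'  n12⇒n2 (via fail)  ** P0@[42:43],P5@[43:43]
[44] read 'a'  n2⇒n0 (via fail)
[45] read 'c'  n0⇒n0
[46] read 'c'  n0⇒n0
[47] read 'b'  n0⇒n1  ** P5@[47:47]
[48] read 'b'  n1⇒n2  ** P0@[47:48],P5@[48:48]
[49] read 'd'  n2⇒n4 (via fail)
[50] read 'd'  n4⇒n6 (via fail)
[51] read 'b'  n6⇒n12  ** P4@[50:51],P5@[51:51]
[52] read 'c'  n12⇒n3 (via fail)  ** P1@[51:52]
[53] read 'd'  n3⇒n6 (via fail)
[54] read 'b'  n6⇒n12  ** P4@[53:54],P5@[54:54]
[55] read 'b'  n12⇒n2 (via fail)  ** P0@[54:55],P5@[55:55]
[56] read 'b'  n2⇒n2 (via fail)  ** P0@[55:56],P5@[56:56]
[57] read 'b'  n2⇒n2 (via fail)  ** P0@[56:57],P5@[57:57]
[58] read 'b'  n2⇒n2 (via fail)  ** P0@[57:58],P5@[58:58]
[59] read 'c'  n2⇒n3 (via fail)  ** P1@[58:59]
[60] read 'a'  n3⇒n0 (via fail)
[61] read 'b'  n0⇒n1  ** P5@[61:61]
[62] read 'c'  n1⇒n3  ** P1@[61:62]
[63] read 'b'  n3⇒n1 (via fail)  ** P5@[63:63]
[64] read 'd'  n1⇒n4
[65] read 'c'  n4⇒n5  ** P2@[63:65]
[66] read 'd'  n5⇒n6 (via fail)
[67] read 'c'  n6⇒n7
[68] read 'd'  n7⇒n6 (via fail)
[69] read 'c'  n6⇒n7
[70] read 'a'  n7⇒n8
[71] read 'a'  n8⇒n9
[72] read 'd'  n9⇒n10
[73] read 'd'  n10⇒n11  ** P3@[68:73]
[74] read 'b'  n11⇒n12 (via fail)  ** P4@[73:74],P5@[74:74]
[75] read 'c'  n12⇒n3 (via fail)  ** P1@[74:75]
[76] read 'd'  n3⇒n6 (via fail)
[77] read 'b'  n6⇒n12  ** P4@[76:77],P5@[77:77]
[78] read 'd'  n12⇒n4 (via fail)
[79] read 'a'  n4⇒n0 (via fail)

All matches (sorted): [[0,5],[2,2],[3,5],[5,2],[7,4],[7,5],[8,1],[10,4],[10,5],[11,1],[12,5],[13,0],[13,5],[15,2],[17,5],[18,0],[18,5],[25,4],[25,5],[28,5],[30,2],[33,5],[35,2],[37,5],[38,1],[40,5],[42,4],[42,5],[43,0],[43,5],[47,5],[48,0],[48,5],[51,4],[51,5],[52,1],[54,4],[54,5],[55,0],[55,5],[56,0],[56,5],[57,0],[57,5],[58,0],[58,5],[59,1],[61,5],[62,1],[63,5],[65,2],[73,3],[74,4],[74,5],[75,1],[77,4],[77,5]]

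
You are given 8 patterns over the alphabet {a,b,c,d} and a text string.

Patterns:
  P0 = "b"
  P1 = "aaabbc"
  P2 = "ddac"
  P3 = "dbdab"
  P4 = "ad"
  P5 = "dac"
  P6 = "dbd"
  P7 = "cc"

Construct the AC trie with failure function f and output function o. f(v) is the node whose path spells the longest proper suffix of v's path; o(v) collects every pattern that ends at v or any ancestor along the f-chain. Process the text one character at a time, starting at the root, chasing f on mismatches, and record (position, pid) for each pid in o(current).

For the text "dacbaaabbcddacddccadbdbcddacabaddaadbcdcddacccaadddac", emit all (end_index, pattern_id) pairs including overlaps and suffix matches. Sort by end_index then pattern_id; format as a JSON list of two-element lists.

Build:
Trie (insert patterns):
  n0 'ε': a→2 b→1 c→19 d→8
  n1 'b': ·  ←P0
  n2 'a': a→3 d→16
  n3 'aa': a→4
  n4 'aaa': b→5
  n5 'aaab': b→6
  n6 'aaabb': c→7
  n7 'aaabbc': ·  ←P1
  n8 'd': a→17 b→12 d→9
  n9 'dd': a→10
  n10 'dda': c→11
  n11 'ddac': ·  ←P2
  n12 'db': d→13
  n13 'dbd': a→14  ←P6
  n14 'dbda': b→15
  n15 'dbdab': ·  ←P3
  n16 'ad': ·  ←P4
  n17 'da': c→18
  n18 'dac': ·  ←P5
  n19 'c': c→20
  n20 'cc': ·  ←P7

BFS fail/out derivation:
  fail(1) 'b': from fail(0)=0 chase 'b': 0 ⇒ 0;  out={0}∪out(0)={0}
  fail(2) 'a': from fail(0)=0 chase 'a': 0 ⇒ 0;  out=∅∪out(0)=∅
  fail(8) 'd': from fail(0)=0 chase 'd': 0 ⇒ 0;  out=∅∪out(0)=∅
  fail(19) 'c': from fail(0)=0 chase 'c': 0 ⇒ 0;  out=∅∪out(0)=∅
  fail(3) 'aa': from fail(2)=0 chase 'a': 0 ⇒ 2;  out=∅∪out(2)=∅
  fail(9) 'dd': from fail(8)=0 chase 'd': 0 ⇒ 8;  out=∅∪out(8)=∅
  fail(12) 'db': from fail(8)=0 chase 'b': 0 ⇒ 1;  out=∅∪out(1)={0}
  fail(16) 'ad': from fail(2)=0 chase 'd': 0 ⇒ 8;  out={4}∪out(8)={4}
  fail(17) 'da': from fail(8)=0 chase 'a': 0 ⇒ 2;  out=∅∪out(2)=∅
  fail(20) 'cc': from fail(19)=0 chase 'c': 0 ⇒ 19;  out={7}∪out(19)={7}
  fail(4) 'aaa': from fail(3)=2 chase 'a': 2 ⇒ 3;  out=∅∪out(3)=∅
  fail(10) 'dda': from fail(9)=8 chase 'a': 8 ⇒ 17;  out=∅∪out(17)=∅
  fail(13) 'dbd': from fail(12)=1 chase 'd': 1→0 ⇒ 8;  out={6}∪out(8)={6}
  fail(18) 'dac': from fail(17)=2 chase 'c': 2→0 ⇒ 19;  out={5}∪out(19)={5}
  fail(5) 'aaab': from fail(4)=3 chase 'b': 3→2→0 ⇒ 1;  out=∅∪out(1)={0}
  fail(11) 'ddac': from fail(10)=17 chase 'c': 17 ⇒ 18;  out={2}∪out(18)={2,5}
  fail(14) 'dbda': from fail(13)=8 chase 'a': 8 ⇒ 17;  out=∅∪out(17)=∅
  fail(6) 'aaabb': from fail(5)=1 chase 'b': 1→0 ⇒ 1;  out=∅∪out(1)={0}
  fail(15) 'dbdab': from fail(14)=17 chase 'b': 17→2→0 ⇒ 1;  out={3}∪out(1)={0,3}
  fail(7) 'aaabbc': from fail(6)=1 chase 'c': 1→0 ⇒ 19;  out={1}∪out(19)={1}

Text stream:
[0] read 'd'  n0⇒n8
[1] read 'a'  n8⇒n17
[2] read 'c'  n17⇒n18  emit P5@[0:2]
[3] read 'b'  n18⇒n1 ·f  emit P0@[3:3]
[4] read 'a'  n1⇒n2 ·f
[5] read 'a'  n2⇒n3
[6] read 'a'  n3⇒n4
[7] read 'b'  n4⇒n5  emit P0@[7:7]
[8] read 'b'  n5⇒n6  emit P0@[8:8]
[9] read 'c'  n6⇒n7  emit P1@[4:9]
[10] read 'd'  n7⇒n8 ·f
[11] read 'd'  n8⇒n9
[12] read 'a'  n9⇒n10
[13] read 'c'  n10⇒n11  emit P2@[10:13],P5@[11:13]
[14] read 'd'  n11⇒n8 ·f
[15] read 'd'  n8⇒n9
[16] read 'c'  n9⇒n19 ·f
[17] read 'c'  n19⇒n20  emit P7@[16:17]
[18] read 'a'  n20⇒n2 ·f
[19] read 'd'  n2⇒n16  emit P4@[18:19]
[20] read 'b'  n16⇒n12 ·f  emit P0@[20:20]
[21] read 'd'  n12⇒n13  emit P6@[19:21]
[22] read 'b'  n13⇒n12 ·f  emit P0@[22:22]
[23] read 'c'  n12⇒n19 ·f
[24] read 'd'  n19⇒n8 ·f
[25] read 'd'  n8⇒n9
[26] read 'a'  n9⇒n10
[27] read 'c'  n10⇒n11  emit P2@[24:27],P5@[25:27]
[28] read 'a'  n11⇒n2 ·f
[29] read 'b'  n2⇒n1 ·f  emit P0@[29:29]
[30] read 'a'  n1⇒n2 ·f
[31] read 'd'  n2⇒n16  emit P4@[30:31]
[32] read 'd'  n16⇒n9 ·f
[33] read 'a'  n9⇒n10
[34] read 'a'  n10⇒n3 ·f
[35] read 'd'  n3⇒n16 ·f  emit P4@[34:35]
[36] read 'b'  n16⇒n12 ·f  emit P0@[36:36]
[37] read 'c'  n12⇒n19 ·f
[38] read 'd'  n19⇒n8 ·f
[39] read 'c'  n8⇒n19 ·f
[40] read 'd'  n19⇒n8 ·f
[41] read 'd'  n8⇒n9
[42] read 'a'  n9⇒n10
[43] read 'c'  n10⇒n11  emit P2@[40:43],P5@[41:43]
[44] read 'c'  n11⇒n20 ·f  emit P7@[43:44]
[45] read 'c'  n20⇒n20 ·f  emit P7@[44:45]
[46] read 'a'  n20⇒n2 ·f
[47] read 'a'  n2⇒n3
[48] read 'd'  n3⇒n16 ·f  emit P4@[47:48]
[49] read 'd'  n16⇒n9 ·f
[50] read 'd'  n9⇒n9 ·f
[51] read 'a'  n9⇒n10
[52] read 'c'  n10⇒n11  emit P2@[49:52],P5@[50:52]

Matches: [[2,5],[3,0],[7,0],[8,0],[9,1],[13,2],[13,5],[17,7],[19,4],[20,0],[21,6],[22,0],[27,2],[27,5],[29,0],[31,4],[35,4],[36,0],[43,2],[43,5],[44,7],[45,7],[48,4],[52,2],[52,5]]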